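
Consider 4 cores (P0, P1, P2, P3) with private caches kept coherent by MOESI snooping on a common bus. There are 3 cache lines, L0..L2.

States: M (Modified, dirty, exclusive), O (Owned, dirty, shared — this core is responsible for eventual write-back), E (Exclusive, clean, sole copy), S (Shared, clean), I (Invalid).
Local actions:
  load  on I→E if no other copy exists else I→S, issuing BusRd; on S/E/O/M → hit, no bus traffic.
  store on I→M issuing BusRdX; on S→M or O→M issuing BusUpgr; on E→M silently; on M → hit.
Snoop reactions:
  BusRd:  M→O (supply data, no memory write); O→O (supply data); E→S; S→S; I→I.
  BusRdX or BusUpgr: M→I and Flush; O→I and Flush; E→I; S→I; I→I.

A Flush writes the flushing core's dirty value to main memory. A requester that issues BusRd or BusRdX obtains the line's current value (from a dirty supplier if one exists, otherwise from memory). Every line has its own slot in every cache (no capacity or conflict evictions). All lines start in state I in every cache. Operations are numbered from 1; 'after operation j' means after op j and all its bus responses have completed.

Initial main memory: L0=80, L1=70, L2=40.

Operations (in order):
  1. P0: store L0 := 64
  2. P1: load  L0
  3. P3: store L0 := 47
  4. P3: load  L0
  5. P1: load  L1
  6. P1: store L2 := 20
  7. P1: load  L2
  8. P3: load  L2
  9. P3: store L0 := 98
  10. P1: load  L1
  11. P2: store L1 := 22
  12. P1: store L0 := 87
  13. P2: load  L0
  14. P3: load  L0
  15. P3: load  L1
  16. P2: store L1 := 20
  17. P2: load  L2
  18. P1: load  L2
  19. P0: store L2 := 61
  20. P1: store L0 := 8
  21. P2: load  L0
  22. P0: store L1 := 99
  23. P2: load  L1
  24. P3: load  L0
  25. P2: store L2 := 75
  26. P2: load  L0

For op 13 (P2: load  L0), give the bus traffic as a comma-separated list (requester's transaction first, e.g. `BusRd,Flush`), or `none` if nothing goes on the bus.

step 1: P0: store L0 := 64  ⟶  MIII  (L0)  txn=BusRdX  M[L0]=80
step 2: P1: load  L0  ⟶  OSII  (L0)  txn=BusRd  M[L0]=80
step 3: P3: store L0 := 47  ⟶  IIIM  (L0)  txn=BusRdX+Flush  M[L0]=64
step 4: P3: load  L0  ⟶  IIIM  (L0)  txn=∅  M[L0]=64
step 5: P1: load  L1  ⟶  IEII  (L1)  txn=BusRd  M[L1]=70
step 6: P1: store L2 := 20  ⟶  IMII  (L2)  txn=BusRdX  M[L2]=40
step 7: P1: load  L2  ⟶  IMII  (L2)  txn=∅  M[L2]=40
step 8: P3: load  L2  ⟶  IOIS  (L2)  txn=BusRd  M[L2]=40
step 9: P3: store L0 := 98  ⟶  IIIM  (L0)  txn=∅  M[L0]=64
step 10: P1: load  L1  ⟶  IEII  (L1)  txn=∅  M[L1]=70
step 11: P2: store L1 := 22  ⟶  IIMI  (L1)  txn=BusRdX  M[L1]=70
step 12: P1: store L0 := 87  ⟶  IMII  (L0)  txn=BusRdX+Flush  M[L0]=98
step 13: P2: load  L0  ⟶  IOSI  (L0)  txn=BusRd  M[L0]=98
step 14: P3: load  L0  ⟶  IOSS  (L0)  txn=BusRd  M[L0]=98
step 15: P3: load  L1  ⟶  IIOS  (L1)  txn=BusRd  M[L1]=70
step 16: P2: store L1 := 20  ⟶  IIMI  (L1)  txn=BusUpgr  M[L1]=70
step 17: P2: load  L2  ⟶  IOSS  (L2)  txn=BusRd  M[L2]=40
step 18: P1: load  L2  ⟶  IOSS  (L2)  txn=∅  M[L2]=40
step 19: P0: store L2 := 61  ⟶  MIII  (L2)  txn=BusRdX+Flush  M[L2]=20
step 20: P1: store L0 := 8  ⟶  IMII  (L0)  txn=BusUpgr  M[L0]=98
step 21: P2: load  L0  ⟶  IOSI  (L0)  txn=BusRd  M[L0]=98
step 22: P0: store L1 := 99  ⟶  MIII  (L1)  txn=BusRdX+Flush  M[L1]=20
step 23: P2: load  L1  ⟶  OISI  (L1)  txn=BusRd  M[L1]=20
step 24: P3: load  L0  ⟶  IOSS  (L0)  txn=BusRd  M[L0]=98
step 25: P2: store L2 := 75  ⟶  IIMI  (L2)  txn=BusRdX+Flush  M[L2]=61
step 26: P2: load  L0  ⟶  IOSS  (L0)  txn=∅  M[L0]=98

bus = BusRd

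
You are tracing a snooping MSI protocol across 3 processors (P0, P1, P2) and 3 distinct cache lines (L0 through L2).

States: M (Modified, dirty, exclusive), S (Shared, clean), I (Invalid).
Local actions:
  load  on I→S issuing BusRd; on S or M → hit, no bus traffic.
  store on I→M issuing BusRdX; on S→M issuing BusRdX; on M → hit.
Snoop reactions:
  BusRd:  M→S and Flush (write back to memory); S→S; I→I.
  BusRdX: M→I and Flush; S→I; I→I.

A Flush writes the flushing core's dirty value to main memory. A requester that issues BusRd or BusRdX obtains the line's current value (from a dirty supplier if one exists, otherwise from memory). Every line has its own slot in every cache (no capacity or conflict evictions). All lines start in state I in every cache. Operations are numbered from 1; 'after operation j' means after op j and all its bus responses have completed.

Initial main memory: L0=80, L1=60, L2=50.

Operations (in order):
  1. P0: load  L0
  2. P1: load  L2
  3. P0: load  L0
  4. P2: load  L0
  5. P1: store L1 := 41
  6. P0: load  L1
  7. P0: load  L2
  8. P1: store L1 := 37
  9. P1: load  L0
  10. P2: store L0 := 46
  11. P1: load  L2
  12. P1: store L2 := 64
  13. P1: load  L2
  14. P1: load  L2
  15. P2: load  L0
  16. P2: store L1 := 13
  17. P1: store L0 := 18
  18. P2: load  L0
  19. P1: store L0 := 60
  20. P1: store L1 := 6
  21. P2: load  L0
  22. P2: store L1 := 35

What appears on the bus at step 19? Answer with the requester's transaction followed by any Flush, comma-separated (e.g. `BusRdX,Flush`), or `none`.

bus = BusRdX

1. P0: load  L0  bus=[BusRd]  L0: P0=S P1=I P2=I  mem[L0]=80
2. P1: load  L2  bus=[BusRd]  L2: P0=I P1=S P2=I  mem[L2]=50
3. P0: load  L0  bus=[-]  L0: P0=S P1=I P2=I  mem[L0]=80
4. P2: load  L0  bus=[BusRd]  L0: P0=S P1=I P2=S  mem[L0]=80
5. P1: store L1 := 41  bus=[BusRdX]  L1: P0=I P1=M P2=I  mem[L1]=60
6. P0: load  L1  bus=[BusRd,Flush]  L1: P0=S P1=S P2=I  mem[L1]=41
7. P0: load  L2  bus=[BusRd]  L2: P0=S P1=S P2=I  mem[L2]=50
8. P1: store L1 := 37  bus=[BusRdX]  L1: P0=I P1=M P2=I  mem[L1]=41
9. P1: load  L0  bus=[BusRd]  L0: P0=S P1=S P2=S  mem[L0]=80
10. P2: store L0 := 46  bus=[BusRdX]  L0: P0=I P1=I P2=M  mem[L0]=80
11. P1: load  L2  bus=[-]  L2: P0=S P1=S P2=I  mem[L2]=50
12. P1: store L2 := 64  bus=[BusRdX]  L2: P0=I P1=M P2=I  mem[L2]=50
13. P1: load  L2  bus=[-]  L2: P0=I P1=M P2=I  mem[L2]=50
14. P1: load  L2  bus=[-]  L2: P0=I P1=M P2=I  mem[L2]=50
15. P2: load  L0  bus=[-]  L0: P0=I P1=I P2=M  mem[L0]=80
16. P2: store L1 := 13  bus=[BusRdX,Flush]  L1: P0=I P1=I P2=M  mem[L1]=37
17. P1: store L0 := 18  bus=[BusRdX,Flush]  L0: P0=I P1=M P2=I  mem[L0]=46
18. P2: load  L0  bus=[BusRd,Flush]  L0: P0=I P1=S P2=S  mem[L0]=18
19. P1: store L0 := 60  bus=[BusRdX]  L0: P0=I P1=M P2=I  mem[L0]=18
20. P1: store L1 := 6  bus=[BusRdX,Flush]  L1: P0=I P1=M P2=I  mem[L1]=13
21. P2: load  L0  bus=[BusRd,Flush]  L0: P0=I P1=S P2=S  mem[L0]=60
22. P2: store L1 := 35  bus=[BusRdX,Flush]  L1: P0=I P1=I P2=M  mem[L1]=6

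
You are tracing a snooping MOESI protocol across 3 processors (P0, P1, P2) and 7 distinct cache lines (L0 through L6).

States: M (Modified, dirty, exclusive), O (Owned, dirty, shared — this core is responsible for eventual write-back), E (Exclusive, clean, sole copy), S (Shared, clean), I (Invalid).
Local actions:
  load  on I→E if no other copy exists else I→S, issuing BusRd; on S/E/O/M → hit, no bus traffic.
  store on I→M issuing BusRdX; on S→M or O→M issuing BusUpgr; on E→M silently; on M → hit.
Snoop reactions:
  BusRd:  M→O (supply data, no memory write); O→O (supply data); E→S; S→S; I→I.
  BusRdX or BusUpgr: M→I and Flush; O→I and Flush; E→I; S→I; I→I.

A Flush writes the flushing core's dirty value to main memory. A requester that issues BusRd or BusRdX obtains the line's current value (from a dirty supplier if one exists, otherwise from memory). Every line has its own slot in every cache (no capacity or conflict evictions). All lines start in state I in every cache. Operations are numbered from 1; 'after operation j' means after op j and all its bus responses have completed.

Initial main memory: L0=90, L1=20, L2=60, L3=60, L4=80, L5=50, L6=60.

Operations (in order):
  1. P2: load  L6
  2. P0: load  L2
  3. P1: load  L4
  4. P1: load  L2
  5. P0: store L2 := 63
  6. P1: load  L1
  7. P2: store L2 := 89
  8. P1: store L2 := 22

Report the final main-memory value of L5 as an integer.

1. P2: load  L6  bus=[BusRd]  L6: P0=I P1=I P2=E  mem[L6]=60
2. P0: load  L2  bus=[BusRd]  L2: P0=E P1=I P2=I  mem[L2]=60
3. P1: load  L4  bus=[BusRd]  L4: P0=I P1=E P2=I  mem[L4]=80
4. P1: load  L2  bus=[BusRd]  L2: P0=S P1=S P2=I  mem[L2]=60
5. P0: store L2 := 63  bus=[BusUpgr]  L2: P0=M P1=I P2=I  mem[L2]=60
6. P1: load  L1  bus=[BusRd]  L1: P0=I P1=E P2=I  mem[L1]=20
7. P2: store L2 := 89  bus=[BusRdX,Flush]  L2: P0=I P1=I P2=M  mem[L2]=63
8. P1: store L2 := 22  bus=[BusRdX,Flush]  L2: P0=I P1=M P2=I  mem[L2]=89

memory[L5] = 50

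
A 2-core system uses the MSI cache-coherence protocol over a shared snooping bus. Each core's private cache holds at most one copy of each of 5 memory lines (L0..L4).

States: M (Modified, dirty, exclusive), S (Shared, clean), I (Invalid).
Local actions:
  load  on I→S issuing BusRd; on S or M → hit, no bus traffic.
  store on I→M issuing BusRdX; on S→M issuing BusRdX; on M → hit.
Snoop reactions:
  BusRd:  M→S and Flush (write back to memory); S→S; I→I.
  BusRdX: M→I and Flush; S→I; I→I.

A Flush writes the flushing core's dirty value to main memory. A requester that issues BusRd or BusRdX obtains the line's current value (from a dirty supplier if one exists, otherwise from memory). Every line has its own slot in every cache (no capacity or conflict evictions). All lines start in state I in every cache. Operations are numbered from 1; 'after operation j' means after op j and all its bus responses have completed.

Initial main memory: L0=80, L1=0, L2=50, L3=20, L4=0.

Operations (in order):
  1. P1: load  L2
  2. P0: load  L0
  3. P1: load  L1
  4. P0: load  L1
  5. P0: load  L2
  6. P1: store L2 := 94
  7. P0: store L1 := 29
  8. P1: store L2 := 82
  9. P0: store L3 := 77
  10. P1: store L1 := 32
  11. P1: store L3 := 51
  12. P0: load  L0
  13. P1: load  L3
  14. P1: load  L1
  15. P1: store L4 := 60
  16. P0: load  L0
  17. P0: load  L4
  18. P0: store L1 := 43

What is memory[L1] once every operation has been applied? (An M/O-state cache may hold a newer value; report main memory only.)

memory[L1] = 32

[1] P1: load  L2 | P0:I, P1:S(50) | bus: BusRd
[2] P0: load  L0 | P0:S(80), P1:I | bus: BusRd
[3] P1: load  L1 | P0:I, P1:S(0) | bus: BusRd
[4] P0: load  L1 | P0:S(0), P1:S(0) | bus: BusRd
[5] P0: load  L2 | P0:S(50), P1:S(50) | bus: BusRd
[6] P1: store L2 := 94 | P0:I, P1:M(94) | bus: BusRdX
[7] P0: store L1 := 29 | P0:M(29), P1:I | bus: BusRdX
[8] P1: store L2 := 82 | P0:I, P1:M(82) | bus: none
[9] P0: store L3 := 77 | P0:M(77), P1:I | bus: BusRdX
[10] P1: store L1 := 32 | P0:I, P1:M(32) | bus: BusRdX,Flush
[11] P1: store L3 := 51 | P0:I, P1:M(51) | bus: BusRdX,Flush
[12] P0: load  L0 | P0:S(80), P1:I | bus: none
[13] P1: load  L3 | P0:I, P1:M(51) | bus: none
[14] P1: load  L1 | P0:I, P1:M(32) | bus: none
[15] P1: store L4 := 60 | P0:I, P1:M(60) | bus: BusRdX
[16] P0: load  L0 | P0:S(80), P1:I | bus: none
[17] P0: load  L4 | P0:S(60), P1:S(60) | bus: BusRd,Flush
[18] P0: store L1 := 43 | P0:M(43), P1:I | bus: BusRdX,Flush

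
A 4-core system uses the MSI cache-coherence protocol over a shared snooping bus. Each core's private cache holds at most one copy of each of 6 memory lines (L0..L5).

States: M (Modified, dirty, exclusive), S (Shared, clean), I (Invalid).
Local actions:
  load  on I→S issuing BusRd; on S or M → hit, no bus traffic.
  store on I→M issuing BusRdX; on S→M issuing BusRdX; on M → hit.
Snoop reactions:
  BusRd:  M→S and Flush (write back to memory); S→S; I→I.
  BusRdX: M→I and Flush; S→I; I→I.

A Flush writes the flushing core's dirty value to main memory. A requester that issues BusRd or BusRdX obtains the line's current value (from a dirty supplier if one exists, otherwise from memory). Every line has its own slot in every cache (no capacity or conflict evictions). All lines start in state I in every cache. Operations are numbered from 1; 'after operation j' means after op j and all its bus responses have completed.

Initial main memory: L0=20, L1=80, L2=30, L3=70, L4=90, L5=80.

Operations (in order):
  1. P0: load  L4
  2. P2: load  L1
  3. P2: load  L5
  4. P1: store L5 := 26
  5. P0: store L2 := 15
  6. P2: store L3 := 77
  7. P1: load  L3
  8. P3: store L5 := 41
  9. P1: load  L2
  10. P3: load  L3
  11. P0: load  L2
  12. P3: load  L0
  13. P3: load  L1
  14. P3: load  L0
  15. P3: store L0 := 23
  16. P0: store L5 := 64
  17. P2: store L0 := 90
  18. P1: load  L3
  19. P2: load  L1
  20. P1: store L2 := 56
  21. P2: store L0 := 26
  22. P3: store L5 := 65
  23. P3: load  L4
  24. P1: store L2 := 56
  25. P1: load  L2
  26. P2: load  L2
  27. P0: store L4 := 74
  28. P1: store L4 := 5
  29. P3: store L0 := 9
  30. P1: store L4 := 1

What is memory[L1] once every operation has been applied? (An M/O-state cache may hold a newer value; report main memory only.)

step 1: P0: load  L4  ⟶  SIII  (L4)  txn=BusRd  M[L4]=90
step 2: P2: load  L1  ⟶  IISI  (L1)  txn=BusRd  M[L1]=80
step 3: P2: load  L5  ⟶  IISI  (L5)  txn=BusRd  M[L5]=80
step 4: P1: store L5 := 26  ⟶  IMII  (L5)  txn=BusRdX  M[L5]=80
step 5: P0: store L2 := 15  ⟶  MIII  (L2)  txn=BusRdX  M[L2]=30
step 6: P2: store L3 := 77  ⟶  IIMI  (L3)  txn=BusRdX  M[L3]=70
step 7: P1: load  L3  ⟶  ISSI  (L3)  txn=BusRd+Flush  M[L3]=77
step 8: P3: store L5 := 41  ⟶  IIIM  (L5)  txn=BusRdX+Flush  M[L5]=26
step 9: P1: load  L2  ⟶  SSII  (L2)  txn=BusRd+Flush  M[L2]=15
step 10: P3: load  L3  ⟶  ISSS  (L3)  txn=BusRd  M[L3]=77
step 11: P0: load  L2  ⟶  SSII  (L2)  txn=∅  M[L2]=15
step 12: P3: load  L0  ⟶  IIIS  (L0)  txn=BusRd  M[L0]=20
step 13: P3: load  L1  ⟶  IISS  (L1)  txn=BusRd  M[L1]=80
step 14: P3: load  L0  ⟶  IIIS  (L0)  txn=∅  M[L0]=20
step 15: P3: store L0 := 23  ⟶  IIIM  (L0)  txn=BusRdX  M[L0]=20
step 16: P0: store L5 := 64  ⟶  MIII  (L5)  txn=BusRdX+Flush  M[L5]=41
step 17: P2: store L0 := 90  ⟶  IIMI  (L0)  txn=BusRdX+Flush  M[L0]=23
step 18: P1: load  L3  ⟶  ISSS  (L3)  txn=∅  M[L3]=77
step 19: P2: load  L1  ⟶  IISS  (L1)  txn=∅  M[L1]=80
step 20: P1: store L2 := 56  ⟶  IMII  (L2)  txn=BusRdX  M[L2]=15
step 21: P2: store L0 := 26  ⟶  IIMI  (L0)  txn=∅  M[L0]=23
step 22: P3: store L5 := 65  ⟶  IIIM  (L5)  txn=BusRdX+Flush  M[L5]=64
step 23: P3: load  L4  ⟶  SIIS  (L4)  txn=BusRd  M[L4]=90
step 24: P1: store L2 := 56  ⟶  IMII  (L2)  txn=∅  M[L2]=15
step 25: P1: load  L2  ⟶  IMII  (L2)  txn=∅  M[L2]=15
step 26: P2: load  L2  ⟶  ISSI  (L2)  txn=BusRd+Flush  M[L2]=56
step 27: P0: store L4 := 74  ⟶  MIII  (L4)  txn=BusRdX  M[L4]=90
step 28: P1: store L4 := 5  ⟶  IMII  (L4)  txn=BusRdX+Flush  M[L4]=74
step 29: P3: store L0 := 9  ⟶  IIIM  (L0)  txn=BusRdX+Flush  M[L0]=26
step 30: P1: store L4 := 1  ⟶  IMII  (L4)  txn=∅  M[L4]=74

memory[L1] = 80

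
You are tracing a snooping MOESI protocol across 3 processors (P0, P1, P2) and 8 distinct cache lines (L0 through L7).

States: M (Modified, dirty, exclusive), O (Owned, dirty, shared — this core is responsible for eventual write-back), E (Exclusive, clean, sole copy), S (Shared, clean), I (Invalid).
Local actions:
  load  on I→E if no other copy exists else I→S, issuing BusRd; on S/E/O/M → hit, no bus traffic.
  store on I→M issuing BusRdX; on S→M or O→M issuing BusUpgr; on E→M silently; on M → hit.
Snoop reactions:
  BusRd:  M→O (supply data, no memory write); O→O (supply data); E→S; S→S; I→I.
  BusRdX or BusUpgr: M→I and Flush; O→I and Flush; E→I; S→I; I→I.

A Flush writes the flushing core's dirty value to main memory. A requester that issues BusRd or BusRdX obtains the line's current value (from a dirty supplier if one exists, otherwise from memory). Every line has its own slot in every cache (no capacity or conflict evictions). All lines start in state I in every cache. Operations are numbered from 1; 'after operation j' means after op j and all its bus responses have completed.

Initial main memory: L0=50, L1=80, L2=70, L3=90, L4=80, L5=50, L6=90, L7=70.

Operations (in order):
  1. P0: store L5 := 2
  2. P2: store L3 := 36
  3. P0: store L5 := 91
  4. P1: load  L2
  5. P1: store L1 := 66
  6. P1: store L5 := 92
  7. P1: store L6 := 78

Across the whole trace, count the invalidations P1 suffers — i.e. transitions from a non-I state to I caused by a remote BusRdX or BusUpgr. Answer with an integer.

invalidations = 0

1. P0: store L5 := 2  bus=[BusRdX]  L5: P0=M P1=I P2=I  mem[L5]=50
2. P2: store L3 := 36  bus=[BusRdX]  L3: P0=I P1=I P2=M  mem[L3]=90
3. P0: store L5 := 91  bus=[-]  L5: P0=M P1=I P2=I  mem[L5]=50
4. P1: load  L2  bus=[BusRd]  L2: P0=I P1=E P2=I  mem[L2]=70
5. P1: store L1 := 66  bus=[BusRdX]  L1: P0=I P1=M P2=I  mem[L1]=80
6. P1: store L5 := 92  bus=[BusRdX,Flush]  L5: P0=I P1=M P2=I  mem[L5]=91
7. P1: store L6 := 78  bus=[BusRdX]  L6: P0=I P1=M P2=I  mem[L6]=90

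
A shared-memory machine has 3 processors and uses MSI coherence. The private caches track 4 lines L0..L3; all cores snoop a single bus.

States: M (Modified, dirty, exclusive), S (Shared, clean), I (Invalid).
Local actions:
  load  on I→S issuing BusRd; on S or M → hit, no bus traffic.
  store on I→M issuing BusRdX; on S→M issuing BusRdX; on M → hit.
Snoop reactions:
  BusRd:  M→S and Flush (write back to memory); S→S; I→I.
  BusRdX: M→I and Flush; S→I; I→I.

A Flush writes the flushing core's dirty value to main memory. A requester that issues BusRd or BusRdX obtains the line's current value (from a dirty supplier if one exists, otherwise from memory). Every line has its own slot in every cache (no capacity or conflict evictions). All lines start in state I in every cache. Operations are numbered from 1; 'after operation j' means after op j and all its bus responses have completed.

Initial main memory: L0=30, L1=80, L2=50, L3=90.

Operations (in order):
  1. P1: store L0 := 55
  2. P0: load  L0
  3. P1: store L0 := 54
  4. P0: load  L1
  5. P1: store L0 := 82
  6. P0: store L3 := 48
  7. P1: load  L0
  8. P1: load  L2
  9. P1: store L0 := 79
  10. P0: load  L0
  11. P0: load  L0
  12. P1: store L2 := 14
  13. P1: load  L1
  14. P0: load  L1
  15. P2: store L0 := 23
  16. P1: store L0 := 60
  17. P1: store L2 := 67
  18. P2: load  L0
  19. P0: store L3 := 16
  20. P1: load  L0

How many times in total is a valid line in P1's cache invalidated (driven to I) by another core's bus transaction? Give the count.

invalidations = 1

step 1: P1: store L0 := 55  ⟶  IMI  (L0)  txn=BusRdX  M[L0]=30
step 2: P0: load  L0  ⟶  SSI  (L0)  txn=BusRd+Flush  M[L0]=55
step 3: P1: store L0 := 54  ⟶  IMI  (L0)  txn=BusRdX  M[L0]=55
step 4: P0: load  L1  ⟶  SII  (L1)  txn=BusRd  M[L1]=80
step 5: P1: store L0 := 82  ⟶  IMI  (L0)  txn=∅  M[L0]=55
step 6: P0: store L3 := 48  ⟶  MII  (L3)  txn=BusRdX  M[L3]=90
step 7: P1: load  L0  ⟶  IMI  (L0)  txn=∅  M[L0]=55
step 8: P1: load  L2  ⟶  ISI  (L2)  txn=BusRd  M[L2]=50
step 9: P1: store L0 := 79  ⟶  IMI  (L0)  txn=∅  M[L0]=55
step 10: P0: load  L0  ⟶  SSI  (L0)  txn=BusRd+Flush  M[L0]=79
step 11: P0: load  L0  ⟶  SSI  (L0)  txn=∅  M[L0]=79
step 12: P1: store L2 := 14  ⟶  IMI  (L2)  txn=BusRdX  M[L2]=50
step 13: P1: load  L1  ⟶  SSI  (L1)  txn=BusRd  M[L1]=80
step 14: P0: load  L1  ⟶  SSI  (L1)  txn=∅  M[L1]=80
step 15: P2: store L0 := 23  ⟶  IIM  (L0)  txn=BusRdX  M[L0]=79
step 16: P1: store L0 := 60  ⟶  IMI  (L0)  txn=BusRdX+Flush  M[L0]=23
step 17: P1: store L2 := 67  ⟶  IMI  (L2)  txn=∅  M[L2]=50
step 18: P2: load  L0  ⟶  ISS  (L0)  txn=BusRd+Flush  M[L0]=60
step 19: P0: store L3 := 16  ⟶  MII  (L3)  txn=∅  M[L3]=90
step 20: P1: load  L0  ⟶  ISS  (L0)  txn=∅  M[L0]=60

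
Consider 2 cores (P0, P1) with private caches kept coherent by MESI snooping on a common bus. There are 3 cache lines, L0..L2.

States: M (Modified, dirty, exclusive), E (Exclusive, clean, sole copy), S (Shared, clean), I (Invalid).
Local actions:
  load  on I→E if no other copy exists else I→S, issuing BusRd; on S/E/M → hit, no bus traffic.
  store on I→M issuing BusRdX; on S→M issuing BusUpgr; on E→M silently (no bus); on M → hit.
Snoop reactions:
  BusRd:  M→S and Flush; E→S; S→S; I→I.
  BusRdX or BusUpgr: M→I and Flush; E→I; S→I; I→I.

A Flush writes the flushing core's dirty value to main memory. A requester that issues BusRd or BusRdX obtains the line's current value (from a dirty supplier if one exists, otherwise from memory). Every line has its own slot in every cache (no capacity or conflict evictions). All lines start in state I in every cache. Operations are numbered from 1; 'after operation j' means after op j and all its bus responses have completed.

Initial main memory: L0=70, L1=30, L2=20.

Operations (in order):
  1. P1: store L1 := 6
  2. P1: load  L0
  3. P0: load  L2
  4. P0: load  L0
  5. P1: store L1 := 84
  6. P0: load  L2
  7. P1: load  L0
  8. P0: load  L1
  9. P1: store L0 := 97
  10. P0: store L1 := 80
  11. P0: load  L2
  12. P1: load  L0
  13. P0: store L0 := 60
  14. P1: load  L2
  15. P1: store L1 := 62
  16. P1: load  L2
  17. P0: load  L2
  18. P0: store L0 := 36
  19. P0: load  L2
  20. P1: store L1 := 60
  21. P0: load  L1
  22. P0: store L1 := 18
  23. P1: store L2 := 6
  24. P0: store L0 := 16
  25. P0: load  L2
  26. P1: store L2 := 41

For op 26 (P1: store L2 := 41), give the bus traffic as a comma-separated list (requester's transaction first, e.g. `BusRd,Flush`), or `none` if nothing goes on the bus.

bus = BusUpgr

[1] P1: store L1 := 6 | P0:I, P1:M(6) | bus: BusRdX
[2] P1: load  L0 | P0:I, P1:E(70) | bus: BusRd
[3] P0: load  L2 | P0:E(20), P1:I | bus: BusRd
[4] P0: load  L0 | P0:S(70), P1:S(70) | bus: BusRd
[5] P1: store L1 := 84 | P0:I, P1:M(84) | bus: none
[6] P0: load  L2 | P0:E(20), P1:I | bus: none
[7] P1: load  L0 | P0:S(70), P1:S(70) | bus: none
[8] P0: load  L1 | P0:S(84), P1:S(84) | bus: BusRd,Flush
[9] P1: store L0 := 97 | P0:I, P1:M(97) | bus: BusUpgr
[10] P0: store L1 := 80 | P0:M(80), P1:I | bus: BusUpgr
[11] P0: load  L2 | P0:E(20), P1:I | bus: none
[12] P1: load  L0 | P0:I, P1:M(97) | bus: none
[13] P0: store L0 := 60 | P0:M(60), P1:I | bus: BusRdX,Flush
[14] P1: load  L2 | P0:S(20), P1:S(20) | bus: BusRd
[15] P1: store L1 := 62 | P0:I, P1:M(62) | bus: BusRdX,Flush
[16] P1: load  L2 | P0:S(20), P1:S(20) | bus: none
[17] P0: load  L2 | P0:S(20), P1:S(20) | bus: none
[18] P0: store L0 := 36 | P0:M(36), P1:I | bus: none
[19] P0: load  L2 | P0:S(20), P1:S(20) | bus: none
[20] P1: store L1 := 60 | P0:I, P1:M(60) | bus: none
[21] P0: load  L1 | P0:S(60), P1:S(60) | bus: BusRd,Flush
[22] P0: store L1 := 18 | P0:M(18), P1:I | bus: BusUpgr
[23] P1: store L2 := 6 | P0:I, P1:M(6) | bus: BusUpgr
[24] P0: store L0 := 16 | P0:M(16), P1:I | bus: none
[25] P0: load  L2 | P0:S(6), P1:S(6) | bus: BusRd,Flush
[26] P1: store L2 := 41 | P0:I, P1:M(41) | bus: BusUpgr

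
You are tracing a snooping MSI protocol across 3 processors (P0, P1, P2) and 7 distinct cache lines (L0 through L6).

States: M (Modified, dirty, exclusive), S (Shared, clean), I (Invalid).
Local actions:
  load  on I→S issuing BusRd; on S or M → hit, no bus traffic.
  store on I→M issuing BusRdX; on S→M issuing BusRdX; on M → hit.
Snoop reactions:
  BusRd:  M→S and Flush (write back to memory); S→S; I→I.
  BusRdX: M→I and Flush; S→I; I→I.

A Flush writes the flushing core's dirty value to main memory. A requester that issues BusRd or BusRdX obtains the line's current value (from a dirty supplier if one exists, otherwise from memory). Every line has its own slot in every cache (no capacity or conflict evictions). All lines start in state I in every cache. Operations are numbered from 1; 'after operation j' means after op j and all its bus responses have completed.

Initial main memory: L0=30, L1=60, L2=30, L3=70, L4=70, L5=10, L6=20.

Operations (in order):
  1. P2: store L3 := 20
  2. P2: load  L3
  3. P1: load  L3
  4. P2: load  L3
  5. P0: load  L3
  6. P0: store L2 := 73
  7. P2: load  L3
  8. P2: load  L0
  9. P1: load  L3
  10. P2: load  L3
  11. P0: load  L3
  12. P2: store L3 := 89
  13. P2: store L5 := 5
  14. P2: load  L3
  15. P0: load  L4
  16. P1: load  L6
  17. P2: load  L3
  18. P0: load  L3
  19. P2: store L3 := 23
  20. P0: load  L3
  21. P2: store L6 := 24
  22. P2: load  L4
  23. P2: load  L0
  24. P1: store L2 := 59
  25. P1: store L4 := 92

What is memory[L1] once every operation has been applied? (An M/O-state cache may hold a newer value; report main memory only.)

memory[L1] = 60

[1] P2: store L3 := 20 | P0:I, P1:I, P2:M(20) | bus: BusRdX
[2] P2: load  L3 | P0:I, P1:I, P2:M(20) | bus: none
[3] P1: load  L3 | P0:I, P1:S(20), P2:S(20) | bus: BusRd,Flush
[4] P2: load  L3 | P0:I, P1:S(20), P2:S(20) | bus: none
[5] P0: load  L3 | P0:S(20), P1:S(20), P2:S(20) | bus: BusRd
[6] P0: store L2 := 73 | P0:M(73), P1:I, P2:I | bus: BusRdX
[7] P2: load  L3 | P0:S(20), P1:S(20), P2:S(20) | bus: none
[8] P2: load  L0 | P0:I, P1:I, P2:S(30) | bus: BusRd
[9] P1: load  L3 | P0:S(20), P1:S(20), P2:S(20) | bus: none
[10] P2: load  L3 | P0:S(20), P1:S(20), P2:S(20) | bus: none
[11] P0: load  L3 | P0:S(20), P1:S(20), P2:S(20) | bus: none
[12] P2: store L3 := 89 | P0:I, P1:I, P2:M(89) | bus: BusRdX
[13] P2: store L5 := 5 | P0:I, P1:I, P2:M(5) | bus: BusRdX
[14] P2: load  L3 | P0:I, P1:I, P2:M(89) | bus: none
[15] P0: load  L4 | P0:S(70), P1:I, P2:I | bus: BusRd
[16] P1: load  L6 | P0:I, P1:S(20), P2:I | bus: BusRd
[17] P2: load  L3 | P0:I, P1:I, P2:M(89) | bus: none
[18] P0: load  L3 | P0:S(89), P1:I, P2:S(89) | bus: BusRd,Flush
[19] P2: store L3 := 23 | P0:I, P1:I, P2:M(23) | bus: BusRdX
[20] P0: load  L3 | P0:S(23), P1:I, P2:S(23) | bus: BusRd,Flush
[21] P2: store L6 := 24 | P0:I, P1:I, P2:M(24) | bus: BusRdX
[22] P2: load  L4 | P0:S(70), P1:I, P2:S(70) | bus: BusRd
[23] P2: load  L0 | P0:I, P1:I, P2:S(30) | bus: none
[24] P1: store L2 := 59 | P0:I, P1:M(59), P2:I | bus: BusRdX,Flush
[25] P1: store L4 := 92 | P0:I, P1:M(92), P2:I | bus: BusRdX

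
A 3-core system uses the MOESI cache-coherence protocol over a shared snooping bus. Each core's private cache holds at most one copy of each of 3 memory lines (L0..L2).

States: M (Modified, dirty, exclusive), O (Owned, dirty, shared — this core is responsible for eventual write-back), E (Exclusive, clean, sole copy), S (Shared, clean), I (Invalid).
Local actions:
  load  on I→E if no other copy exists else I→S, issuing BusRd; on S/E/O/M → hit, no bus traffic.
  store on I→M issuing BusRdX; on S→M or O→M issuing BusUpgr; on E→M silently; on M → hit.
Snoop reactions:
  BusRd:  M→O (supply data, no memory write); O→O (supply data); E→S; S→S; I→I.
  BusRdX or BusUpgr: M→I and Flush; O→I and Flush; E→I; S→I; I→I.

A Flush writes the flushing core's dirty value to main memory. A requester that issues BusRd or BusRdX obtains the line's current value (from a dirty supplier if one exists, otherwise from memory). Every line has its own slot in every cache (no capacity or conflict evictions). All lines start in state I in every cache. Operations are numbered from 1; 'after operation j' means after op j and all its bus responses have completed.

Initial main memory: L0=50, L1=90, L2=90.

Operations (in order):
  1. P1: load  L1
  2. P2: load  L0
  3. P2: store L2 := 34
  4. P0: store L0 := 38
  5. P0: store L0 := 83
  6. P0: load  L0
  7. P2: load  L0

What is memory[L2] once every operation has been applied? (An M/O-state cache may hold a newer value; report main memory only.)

1. P1: load  L1  bus=[BusRd]  L1: P0=I P1=E P2=I  mem[L1]=90
2. P2: load  L0  bus=[BusRd]  L0: P0=I P1=I P2=E  mem[L0]=50
3. P2: store L2 := 34  bus=[BusRdX]  L2: P0=I P1=I P2=M  mem[L2]=90
4. P0: store L0 := 38  bus=[BusRdX]  L0: P0=M P1=I P2=I  mem[L0]=50
5. P0: store L0 := 83  bus=[-]  L0: P0=M P1=I P2=I  mem[L0]=50
6. P0: load  L0  bus=[-]  L0: P0=M P1=I P2=I  mem[L0]=50
7. P2: load  L0  bus=[BusRd]  L0: P0=O P1=I P2=S  mem[L0]=50

memory[L2] = 90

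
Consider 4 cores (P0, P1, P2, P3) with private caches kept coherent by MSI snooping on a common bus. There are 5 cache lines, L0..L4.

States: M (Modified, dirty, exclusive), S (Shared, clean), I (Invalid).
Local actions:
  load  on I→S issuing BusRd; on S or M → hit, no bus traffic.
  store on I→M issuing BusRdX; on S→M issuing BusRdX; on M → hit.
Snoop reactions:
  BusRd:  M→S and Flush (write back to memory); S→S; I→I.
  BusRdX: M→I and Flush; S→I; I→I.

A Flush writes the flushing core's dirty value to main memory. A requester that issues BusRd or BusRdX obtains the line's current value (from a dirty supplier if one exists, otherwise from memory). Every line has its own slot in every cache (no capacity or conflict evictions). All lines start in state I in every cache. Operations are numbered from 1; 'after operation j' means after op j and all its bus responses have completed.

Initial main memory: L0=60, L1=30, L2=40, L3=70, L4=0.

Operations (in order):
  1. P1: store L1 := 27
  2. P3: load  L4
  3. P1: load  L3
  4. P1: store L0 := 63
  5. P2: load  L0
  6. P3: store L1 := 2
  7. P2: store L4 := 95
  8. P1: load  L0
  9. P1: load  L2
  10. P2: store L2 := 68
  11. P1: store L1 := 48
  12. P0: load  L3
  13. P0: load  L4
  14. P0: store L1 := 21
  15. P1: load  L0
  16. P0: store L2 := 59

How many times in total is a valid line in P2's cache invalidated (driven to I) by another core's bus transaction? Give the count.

invalidations = 1

1. P1: store L1 := 27  bus=[BusRdX]  L1: P0=I P1=M P2=I P3=I  mem[L1]=30
2. P3: load  L4  bus=[BusRd]  L4: P0=I P1=I P2=I P3=S  mem[L4]=0
3. P1: load  L3  bus=[BusRd]  L3: P0=I P1=S P2=I P3=I  mem[L3]=70
4. P1: store L0 := 63  bus=[BusRdX]  L0: P0=I P1=M P2=I P3=I  mem[L0]=60
5. P2: load  L0  bus=[BusRd,Flush]  L0: P0=I P1=S P2=S P3=I  mem[L0]=63
6. P3: store L1 := 2  bus=[BusRdX,Flush]  L1: P0=I P1=I P2=I P3=M  mem[L1]=27
7. P2: store L4 := 95  bus=[BusRdX]  L4: P0=I P1=I P2=M P3=I  mem[L4]=0
8. P1: load  L0  bus=[-]  L0: P0=I P1=S P2=S P3=I  mem[L0]=63
9. P1: load  L2  bus=[BusRd]  L2: P0=I P1=S P2=I P3=I  mem[L2]=40
10. P2: store L2 := 68  bus=[BusRdX]  L2: P0=I P1=I P2=M P3=I  mem[L2]=40
11. P1: store L1 := 48  bus=[BusRdX,Flush]  L1: P0=I P1=M P2=I P3=I  mem[L1]=2
12. P0: load  L3  bus=[BusRd]  L3: P0=S P1=S P2=I P3=I  mem[L3]=70
13. P0: load  L4  bus=[BusRd,Flush]  L4: P0=S P1=I P2=S P3=I  mem[L4]=95
14. P0: store L1 := 21  bus=[BusRdX,Flush]  L1: P0=M P1=I P2=I P3=I  mem[L1]=48
15. P1: load  L0  bus=[-]  L0: P0=I P1=S P2=S P3=I  mem[L0]=63
16. P0: store L2 := 59  bus=[BusRdX,Flush]  L2: P0=M P1=I P2=I P3=I  mem[L2]=68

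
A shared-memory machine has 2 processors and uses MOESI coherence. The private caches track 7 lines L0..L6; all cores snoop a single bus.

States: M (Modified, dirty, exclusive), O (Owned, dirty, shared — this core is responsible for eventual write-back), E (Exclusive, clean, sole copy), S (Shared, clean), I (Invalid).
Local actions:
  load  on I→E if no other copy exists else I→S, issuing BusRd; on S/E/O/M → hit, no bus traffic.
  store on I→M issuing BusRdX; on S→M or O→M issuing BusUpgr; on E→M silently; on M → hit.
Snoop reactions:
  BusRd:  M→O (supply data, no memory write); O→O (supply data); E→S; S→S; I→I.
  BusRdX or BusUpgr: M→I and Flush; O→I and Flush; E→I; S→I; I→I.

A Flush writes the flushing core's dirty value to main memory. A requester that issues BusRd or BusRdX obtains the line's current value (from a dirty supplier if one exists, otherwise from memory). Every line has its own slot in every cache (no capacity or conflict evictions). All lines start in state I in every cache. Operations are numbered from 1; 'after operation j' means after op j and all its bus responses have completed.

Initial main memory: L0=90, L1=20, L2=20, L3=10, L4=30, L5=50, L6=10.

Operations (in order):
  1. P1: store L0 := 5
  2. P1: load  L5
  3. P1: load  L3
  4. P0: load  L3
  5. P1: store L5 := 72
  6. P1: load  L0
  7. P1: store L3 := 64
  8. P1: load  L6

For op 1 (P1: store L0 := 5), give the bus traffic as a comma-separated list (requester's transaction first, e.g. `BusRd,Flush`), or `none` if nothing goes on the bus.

bus = BusRdX

[1] P1: store L0 := 5 | P0:I, P1:M(5) | bus: BusRdX
[2] P1: load  L5 | P0:I, P1:E(50) | bus: BusRd
[3] P1: load  L3 | P0:I, P1:E(10) | bus: BusRd
[4] P0: load  L3 | P0:S(10), P1:S(10) | bus: BusRd
[5] P1: store L5 := 72 | P0:I, P1:M(72) | bus: none
[6] P1: load  L0 | P0:I, P1:M(5) | bus: none
[7] P1: store L3 := 64 | P0:I, P1:M(64) | bus: BusUpgr
[8] P1: load  L6 | P0:I, P1:E(10) | bus: BusRd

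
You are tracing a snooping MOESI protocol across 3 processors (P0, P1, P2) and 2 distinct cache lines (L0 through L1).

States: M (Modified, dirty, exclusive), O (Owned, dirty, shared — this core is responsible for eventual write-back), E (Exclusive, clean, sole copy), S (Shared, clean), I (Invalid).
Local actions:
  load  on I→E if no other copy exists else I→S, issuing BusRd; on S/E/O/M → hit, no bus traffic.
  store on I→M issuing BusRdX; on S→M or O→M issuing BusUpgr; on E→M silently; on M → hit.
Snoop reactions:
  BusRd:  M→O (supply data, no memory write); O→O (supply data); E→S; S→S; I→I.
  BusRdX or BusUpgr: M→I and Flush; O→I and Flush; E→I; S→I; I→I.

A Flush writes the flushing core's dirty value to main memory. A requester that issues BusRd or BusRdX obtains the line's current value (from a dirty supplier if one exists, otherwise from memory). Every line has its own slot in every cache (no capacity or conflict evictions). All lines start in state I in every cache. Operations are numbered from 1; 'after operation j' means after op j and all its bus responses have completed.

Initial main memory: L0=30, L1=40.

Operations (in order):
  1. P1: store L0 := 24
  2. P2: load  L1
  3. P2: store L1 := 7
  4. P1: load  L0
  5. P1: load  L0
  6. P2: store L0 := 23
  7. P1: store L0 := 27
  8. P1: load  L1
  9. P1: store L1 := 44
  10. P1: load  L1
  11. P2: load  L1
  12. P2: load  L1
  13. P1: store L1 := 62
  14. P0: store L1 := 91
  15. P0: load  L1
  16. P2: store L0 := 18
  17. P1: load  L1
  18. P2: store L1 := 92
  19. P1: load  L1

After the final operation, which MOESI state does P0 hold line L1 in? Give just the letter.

state = I

1. P1: store L0 := 24  bus=[BusRdX]  L0: P0=I P1=M P2=I  mem[L0]=30
2. P2: load  L1  bus=[BusRd]  L1: P0=I P1=I P2=E  mem[L1]=40
3. P2: store L1 := 7  bus=[-]  L1: P0=I P1=I P2=M  mem[L1]=40
4. P1: load  L0  bus=[-]  L0: P0=I P1=M P2=I  mem[L0]=30
5. P1: load  L0  bus=[-]  L0: P0=I P1=M P2=I  mem[L0]=30
6. P2: store L0 := 23  bus=[BusRdX,Flush]  L0: P0=I P1=I P2=M  mem[L0]=24
7. P1: store L0 := 27  bus=[BusRdX,Flush]  L0: P0=I P1=M P2=I  mem[L0]=23
8. P1: load  L1  bus=[BusRd]  L1: P0=I P1=S P2=O  mem[L1]=40
9. P1: store L1 := 44  bus=[BusUpgr,Flush]  L1: P0=I P1=M P2=I  mem[L1]=7
10. P1: load  L1  bus=[-]  L1: P0=I P1=M P2=I  mem[L1]=7
11. P2: load  L1  bus=[BusRd]  L1: P0=I P1=O P2=S  mem[L1]=7
12. P2: load  L1  bus=[-]  L1: P0=I P1=O P2=S  mem[L1]=7
13. P1: store L1 := 62  bus=[BusUpgr]  L1: P0=I P1=M P2=I  mem[L1]=7
14. P0: store L1 := 91  bus=[BusRdX,Flush]  L1: P0=M P1=I P2=I  mem[L1]=62
15. P0: load  L1  bus=[-]  L1: P0=M P1=I P2=I  mem[L1]=62
16. P2: store L0 := 18  bus=[BusRdX,Flush]  L0: P0=I P1=I P2=M  mem[L0]=27
17. P1: load  L1  bus=[BusRd]  L1: P0=O P1=S P2=I  mem[L1]=62
18. P2: store L1 := 92  bus=[BusRdX,Flush]  L1: P0=I P1=I P2=M  mem[L1]=91
19. P1: load  L1  bus=[BusRd]  L1: P0=I P1=S P2=O  mem[L1]=91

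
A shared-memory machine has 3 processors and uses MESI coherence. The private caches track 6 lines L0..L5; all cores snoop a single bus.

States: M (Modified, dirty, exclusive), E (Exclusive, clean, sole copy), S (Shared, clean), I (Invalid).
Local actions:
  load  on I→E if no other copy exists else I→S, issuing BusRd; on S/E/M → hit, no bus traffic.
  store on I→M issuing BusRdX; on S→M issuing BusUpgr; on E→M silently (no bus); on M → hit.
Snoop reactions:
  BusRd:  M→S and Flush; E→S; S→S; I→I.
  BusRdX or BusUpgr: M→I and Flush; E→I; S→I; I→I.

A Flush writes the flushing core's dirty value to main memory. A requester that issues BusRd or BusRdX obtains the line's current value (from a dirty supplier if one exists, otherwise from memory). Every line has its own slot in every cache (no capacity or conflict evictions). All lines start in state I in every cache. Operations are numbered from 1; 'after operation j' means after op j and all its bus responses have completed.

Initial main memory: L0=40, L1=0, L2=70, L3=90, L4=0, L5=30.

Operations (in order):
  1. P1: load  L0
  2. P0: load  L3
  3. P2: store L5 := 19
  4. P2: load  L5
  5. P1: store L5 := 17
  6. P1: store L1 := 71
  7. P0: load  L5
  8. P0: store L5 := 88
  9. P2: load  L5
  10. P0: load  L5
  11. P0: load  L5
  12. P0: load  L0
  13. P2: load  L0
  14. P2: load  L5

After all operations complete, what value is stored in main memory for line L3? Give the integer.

  op1 P1: load  L0 → I/E/I on L0; bus BusRd; mem=40
  op2 P0: load  L3 → E/I/I on L3; bus BusRd; mem=90
  op3 P2: store L5 := 19 → I/I/M on L5; bus BusRdX; mem=30
  op4 P2: load  L5 → I/I/M on L5; bus (none); mem=30
  op5 P1: store L5 := 17 → I/M/I on L5; bus BusRdX Flush; mem=19
  op6 P1: store L1 := 71 → I/M/I on L1; bus BusRdX; mem=0
  op7 P0: load  L5 → S/S/I on L5; bus BusRd Flush; mem=17
  op8 P0: store L5 := 88 → M/I/I on L5; bus BusUpgr; mem=17
  op9 P2: load  L5 → S/I/S on L5; bus BusRd Flush; mem=88
  op10 P0: load  L5 → S/I/S on L5; bus (none); mem=88
  op11 P0: load  L5 → S/I/S on L5; bus (none); mem=88
  op12 P0: load  L0 → S/S/I on L0; bus BusRd; mem=40
  op13 P2: load  L0 → S/S/S on L0; bus BusRd; mem=40
  op14 P2: load  L5 → S/I/S on L5; bus (none); mem=88

memory[L3] = 90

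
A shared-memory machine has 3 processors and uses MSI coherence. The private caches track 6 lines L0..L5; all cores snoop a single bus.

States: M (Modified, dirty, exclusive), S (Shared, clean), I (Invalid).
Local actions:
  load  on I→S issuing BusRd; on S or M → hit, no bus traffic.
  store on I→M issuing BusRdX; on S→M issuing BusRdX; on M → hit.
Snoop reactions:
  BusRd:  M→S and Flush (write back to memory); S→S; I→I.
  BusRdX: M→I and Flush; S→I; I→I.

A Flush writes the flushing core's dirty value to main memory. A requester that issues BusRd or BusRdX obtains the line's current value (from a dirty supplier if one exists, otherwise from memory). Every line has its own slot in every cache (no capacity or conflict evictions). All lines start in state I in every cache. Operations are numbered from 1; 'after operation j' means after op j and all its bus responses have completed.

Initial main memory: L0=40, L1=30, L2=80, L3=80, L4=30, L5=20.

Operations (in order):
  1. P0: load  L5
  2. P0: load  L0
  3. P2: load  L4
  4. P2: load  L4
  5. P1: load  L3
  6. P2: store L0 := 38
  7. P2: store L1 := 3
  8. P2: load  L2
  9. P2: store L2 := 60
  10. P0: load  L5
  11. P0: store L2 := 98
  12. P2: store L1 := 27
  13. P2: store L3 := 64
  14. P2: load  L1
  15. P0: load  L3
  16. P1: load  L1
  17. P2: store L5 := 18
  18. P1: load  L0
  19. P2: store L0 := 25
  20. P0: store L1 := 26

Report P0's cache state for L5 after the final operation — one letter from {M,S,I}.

  op1 P0: load  L5 → S/I/I on L5; bus BusRd; mem=20
  op2 P0: load  L0 → S/I/I on L0; bus BusRd; mem=40
  op3 P2: load  L4 → I/I/S on L4; bus BusRd; mem=30
  op4 P2: load  L4 → I/I/S on L4; bus (none); mem=30
  op5 P1: load  L3 → I/S/I on L3; bus BusRd; mem=80
  op6 P2: store L0 := 38 → I/I/M on L0; bus BusRdX; mem=40
  op7 P2: store L1 := 3 → I/I/M on L1; bus BusRdX; mem=30
  op8 P2: load  L2 → I/I/S on L2; bus BusRd; mem=80
  op9 P2: store L2 := 60 → I/I/M on L2; bus BusRdX; mem=80
  op10 P0: load  L5 → S/I/I on L5; bus (none); mem=20
  op11 P0: store L2 := 98 → M/I/I on L2; bus BusRdX Flush; mem=60
  op12 P2: store L1 := 27 → I/I/M on L1; bus (none); mem=30
  op13 P2: store L3 := 64 → I/I/M on L3; bus BusRdX; mem=80
  op14 P2: load  L1 → I/I/M on L1; bus (none); mem=30
  op15 P0: load  L3 → S/I/S on L3; bus BusRd Flush; mem=64
  op16 P1: load  L1 → I/S/S on L1; bus BusRd Flush; mem=27
  op17 P2: store L5 := 18 → I/I/M on L5; bus BusRdX; mem=20
  op18 P1: load  L0 → I/S/S on L0; bus BusRd Flush; mem=38
  op19 P2: store L0 := 25 → I/I/M on L0; bus BusRdX; mem=38
  op20 P0: store L1 := 26 → M/I/I on L1; bus BusRdX; mem=27

state = I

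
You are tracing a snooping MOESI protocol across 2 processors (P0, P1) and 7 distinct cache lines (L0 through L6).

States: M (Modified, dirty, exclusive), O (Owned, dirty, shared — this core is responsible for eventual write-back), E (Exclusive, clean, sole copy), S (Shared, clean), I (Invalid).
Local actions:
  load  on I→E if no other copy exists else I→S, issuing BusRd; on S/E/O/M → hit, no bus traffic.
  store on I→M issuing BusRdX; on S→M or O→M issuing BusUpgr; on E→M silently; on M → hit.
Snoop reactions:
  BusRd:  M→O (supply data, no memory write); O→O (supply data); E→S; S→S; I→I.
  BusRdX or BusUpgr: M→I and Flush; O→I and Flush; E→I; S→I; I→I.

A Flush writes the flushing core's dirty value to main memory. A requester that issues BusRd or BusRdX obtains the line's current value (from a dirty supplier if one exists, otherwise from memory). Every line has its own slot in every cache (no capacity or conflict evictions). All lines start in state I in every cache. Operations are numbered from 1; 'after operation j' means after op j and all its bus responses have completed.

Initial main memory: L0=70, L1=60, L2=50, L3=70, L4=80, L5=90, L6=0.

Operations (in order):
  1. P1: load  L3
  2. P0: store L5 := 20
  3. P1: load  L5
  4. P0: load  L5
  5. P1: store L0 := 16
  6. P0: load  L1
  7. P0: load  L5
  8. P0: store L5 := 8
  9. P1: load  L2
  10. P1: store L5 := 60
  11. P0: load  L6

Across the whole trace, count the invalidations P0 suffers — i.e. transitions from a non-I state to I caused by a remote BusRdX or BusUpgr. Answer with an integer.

invalidations = 1

1. P1: load  L3  bus=[BusRd]  L3: P0=I P1=E  mem[L3]=70
2. P0: store L5 := 20  bus=[BusRdX]  L5: P0=M P1=I  mem[L5]=90
3. P1: load  L5  bus=[BusRd]  L5: P0=O P1=S  mem[L5]=90
4. P0: load  L5  bus=[-]  L5: P0=O P1=S  mem[L5]=90
5. P1: store L0 := 16  bus=[BusRdX]  L0: P0=I P1=M  mem[L0]=70
6. P0: load  L1  bus=[BusRd]  L1: P0=E P1=I  mem[L1]=60
7. P0: load  L5  bus=[-]  L5: P0=O P1=S  mem[L5]=90
8. P0: store L5 := 8  bus=[BusUpgr]  L5: P0=M P1=I  mem[L5]=90
9. P1: load  L2  bus=[BusRd]  L2: P0=I P1=E  mem[L2]=50
10. P1: store L5 := 60  bus=[BusRdX,Flush]  L5: P0=I P1=M  mem[L5]=8
11. P0: load  L6  bus=[BusRd]  L6: P0=E P1=I  mem[L6]=0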